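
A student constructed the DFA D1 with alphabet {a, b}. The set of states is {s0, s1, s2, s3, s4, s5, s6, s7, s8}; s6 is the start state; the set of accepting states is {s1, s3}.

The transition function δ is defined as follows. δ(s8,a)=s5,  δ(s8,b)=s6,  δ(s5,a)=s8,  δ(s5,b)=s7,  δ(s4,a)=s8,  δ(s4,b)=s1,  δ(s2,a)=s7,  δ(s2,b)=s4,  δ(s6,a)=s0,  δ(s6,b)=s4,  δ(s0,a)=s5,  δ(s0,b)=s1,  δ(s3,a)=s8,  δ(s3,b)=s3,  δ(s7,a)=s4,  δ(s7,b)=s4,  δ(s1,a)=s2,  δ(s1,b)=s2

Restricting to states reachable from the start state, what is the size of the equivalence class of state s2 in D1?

1

Reachable states from the start: {s0,s1,s2,s4,s5,s6,s7,s8}. Unreachable: {s3} — drop them.
Start with accepting vs non-accepting: {s1} | {s0,s2,s4,s5,s6,s7,s8}.
On input b, block {s0,s2,s4,s5,s6,s7,s8} splits into {s2,s5,s6,s7,s8} and {s0,s4}.
Split {s2,s5,s6,s7,s8} by δ(·,a) → {s2,s5,s8} and {s6,s7}.
Refine {s2,s5,s8} on symbol a: members go to different blocks, giving {s5,s8} and {s2}.
Stable partition: {s1} | {s5,s8} | {s0,s4} | {s6,s7} | {s2} — 5 equivalence classes.
The equivalence class containing s2 is {s2}, of size 1.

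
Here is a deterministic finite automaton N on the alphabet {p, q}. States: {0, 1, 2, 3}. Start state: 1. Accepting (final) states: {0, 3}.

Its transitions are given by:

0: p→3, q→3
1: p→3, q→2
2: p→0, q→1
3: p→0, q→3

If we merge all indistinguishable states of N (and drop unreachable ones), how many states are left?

All states are reachable from the start state.
P0 = {0,3} | {1,2}.
No further refinement is possible. Final partition (2 blocks): {0,3} | {1,2}.

2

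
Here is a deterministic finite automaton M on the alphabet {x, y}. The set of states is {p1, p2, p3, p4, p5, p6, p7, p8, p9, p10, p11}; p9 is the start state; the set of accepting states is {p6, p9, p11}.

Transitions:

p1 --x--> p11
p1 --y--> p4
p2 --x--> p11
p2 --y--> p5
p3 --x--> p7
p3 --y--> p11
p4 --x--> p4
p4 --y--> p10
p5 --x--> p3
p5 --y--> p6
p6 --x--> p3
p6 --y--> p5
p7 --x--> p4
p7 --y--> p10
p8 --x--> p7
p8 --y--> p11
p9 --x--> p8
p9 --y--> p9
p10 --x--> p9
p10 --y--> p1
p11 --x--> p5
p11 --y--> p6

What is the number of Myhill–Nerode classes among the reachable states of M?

8

Reachable states from the start: {p1,p3,p4,p5,p6,p7,p8,p9,p10,p11}. Unreachable: {p2} — drop them.
Start with accepting vs non-accepting: {p6,p9,p11} | {p1,p3,p4,p5,p7,p8,p10}.
Split {p6,p9,p11} by δ(·,y) → {p9,p11} and {p6}.
Refine {p9,p11} on symbol y: members go to different blocks, giving {p9} and {p11}.
Split {p1,p3,p4,p5,p7,p8,p10} by δ(·,x) → {p3,p4,p5,p7,p8} and {p1} and {p10}.
Split {p3,p4,p5,p7,p8} by δ(·,y) → {p3,p8} and {p4,p7} and {p5}.
The partition is now stable with 8 blocks: {p9} | {p3,p8} | {p6} | {p11} | {p1} | {p10} | {p4,p7} | {p5}.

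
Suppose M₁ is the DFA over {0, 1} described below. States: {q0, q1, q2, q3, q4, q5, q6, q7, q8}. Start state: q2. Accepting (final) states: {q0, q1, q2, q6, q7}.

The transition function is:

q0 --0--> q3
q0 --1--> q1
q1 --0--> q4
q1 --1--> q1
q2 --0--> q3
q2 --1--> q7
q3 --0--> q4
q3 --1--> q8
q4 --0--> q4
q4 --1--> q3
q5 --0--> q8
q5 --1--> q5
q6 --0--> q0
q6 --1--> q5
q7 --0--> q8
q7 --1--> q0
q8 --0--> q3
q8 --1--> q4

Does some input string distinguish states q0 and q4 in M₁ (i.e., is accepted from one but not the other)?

Reachable states from the start: {q0,q1,q2,q3,q4,q7,q8}. Unreachable: {q5,q6} — drop them.
P0 = {q0,q1,q2,q7} | {q3,q4,q8}.
The partition is now stable with 2 blocks: {q0,q1,q2,q7} | {q3,q4,q8}.
q0 and q4 end up in different blocks, so they are distinguishable. For instance, the string 'ε' is accepted from only q0.

Yes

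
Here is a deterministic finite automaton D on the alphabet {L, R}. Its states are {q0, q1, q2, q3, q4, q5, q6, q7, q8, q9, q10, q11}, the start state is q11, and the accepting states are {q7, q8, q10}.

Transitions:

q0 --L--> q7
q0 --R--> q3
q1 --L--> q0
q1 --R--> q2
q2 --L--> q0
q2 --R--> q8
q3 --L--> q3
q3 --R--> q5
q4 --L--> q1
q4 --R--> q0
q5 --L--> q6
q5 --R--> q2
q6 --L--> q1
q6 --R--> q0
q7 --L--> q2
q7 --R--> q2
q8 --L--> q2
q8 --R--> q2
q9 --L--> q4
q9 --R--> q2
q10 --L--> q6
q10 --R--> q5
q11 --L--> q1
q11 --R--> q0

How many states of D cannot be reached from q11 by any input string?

BFS from q11 reaches {q0, q1, q2, q3, q5, q6, q7, q8, q11}; the 3 state(s) q4, q9, q10 are never visited.

3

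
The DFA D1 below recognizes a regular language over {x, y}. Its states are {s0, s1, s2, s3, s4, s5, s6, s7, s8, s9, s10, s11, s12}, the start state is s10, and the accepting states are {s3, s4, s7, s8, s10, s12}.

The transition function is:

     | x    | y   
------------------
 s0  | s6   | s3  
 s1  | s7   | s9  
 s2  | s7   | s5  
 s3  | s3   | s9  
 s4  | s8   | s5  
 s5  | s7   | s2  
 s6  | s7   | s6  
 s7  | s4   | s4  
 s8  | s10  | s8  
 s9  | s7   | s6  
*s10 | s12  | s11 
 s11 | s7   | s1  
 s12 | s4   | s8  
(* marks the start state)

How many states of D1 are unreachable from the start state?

2

BFS from s10 reaches {s1, s2, s4, s5, s6, s7, s8, s9, s10, s11, s12}; the 2 state(s) s0, s3 are never visited.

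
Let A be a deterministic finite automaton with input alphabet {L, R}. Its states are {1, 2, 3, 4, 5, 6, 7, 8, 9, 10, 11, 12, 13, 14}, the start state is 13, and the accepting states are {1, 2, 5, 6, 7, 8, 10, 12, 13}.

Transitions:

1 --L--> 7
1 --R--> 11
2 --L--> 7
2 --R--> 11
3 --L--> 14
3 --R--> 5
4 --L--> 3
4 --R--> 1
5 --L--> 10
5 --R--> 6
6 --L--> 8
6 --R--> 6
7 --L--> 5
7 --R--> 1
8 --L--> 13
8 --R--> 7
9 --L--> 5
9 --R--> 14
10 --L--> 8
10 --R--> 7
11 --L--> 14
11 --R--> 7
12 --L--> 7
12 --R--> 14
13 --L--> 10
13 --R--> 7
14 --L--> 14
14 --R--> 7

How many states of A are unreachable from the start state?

No path from 13 leads to 2, 3, 4, 9, 12; the other 9 states are all reachable.

5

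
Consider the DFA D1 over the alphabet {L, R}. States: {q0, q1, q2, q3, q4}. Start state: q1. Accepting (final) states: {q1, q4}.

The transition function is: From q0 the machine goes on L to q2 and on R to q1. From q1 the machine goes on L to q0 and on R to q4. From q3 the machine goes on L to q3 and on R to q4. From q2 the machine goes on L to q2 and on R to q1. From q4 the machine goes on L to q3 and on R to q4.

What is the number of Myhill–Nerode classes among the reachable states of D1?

P0 = {q1,q4} | {q0,q2,q3}.
The partition is now stable with 2 blocks: {q1,q4} | {q0,q2,q3}.

2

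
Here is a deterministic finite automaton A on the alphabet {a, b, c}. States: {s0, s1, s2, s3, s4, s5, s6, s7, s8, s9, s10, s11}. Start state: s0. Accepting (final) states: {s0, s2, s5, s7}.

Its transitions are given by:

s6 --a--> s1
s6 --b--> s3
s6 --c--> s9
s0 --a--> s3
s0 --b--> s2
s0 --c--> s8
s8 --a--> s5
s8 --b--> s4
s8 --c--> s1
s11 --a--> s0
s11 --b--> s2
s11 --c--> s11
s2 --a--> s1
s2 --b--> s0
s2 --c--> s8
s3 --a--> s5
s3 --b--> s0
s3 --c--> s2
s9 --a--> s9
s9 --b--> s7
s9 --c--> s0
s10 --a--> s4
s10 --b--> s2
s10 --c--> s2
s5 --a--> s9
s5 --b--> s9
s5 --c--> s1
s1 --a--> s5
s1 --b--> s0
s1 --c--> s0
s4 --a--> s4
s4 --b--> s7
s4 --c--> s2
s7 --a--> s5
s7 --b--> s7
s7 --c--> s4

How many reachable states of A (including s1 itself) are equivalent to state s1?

States {s6,s10,s11} cannot be reached from the start state, so discard them.
P0 = {s0,s2,s5,s7} | {s1,s3,s4,s8,s9}.
Split {s0,s2,s5,s7} by δ(·,a) → {s0,s2,s5} and {s7}.
On input b, block {s0,s2,s5} splits into {s0,s2} and {s5}.
On input a, block {s1,s3,s4,s8,s9} splits into {s1,s3,s8} and {s4,s9}.
Split {s1,s3,s8} by δ(·,b) → {s1,s3} and {s8}.
Stable partition: {s0,s2} | {s1,s3} | {s7} | {s5} | {s4,s9} | {s8} — 6 equivalence classes.
The equivalence class containing s1 is {s1,s3}, of size 2.

2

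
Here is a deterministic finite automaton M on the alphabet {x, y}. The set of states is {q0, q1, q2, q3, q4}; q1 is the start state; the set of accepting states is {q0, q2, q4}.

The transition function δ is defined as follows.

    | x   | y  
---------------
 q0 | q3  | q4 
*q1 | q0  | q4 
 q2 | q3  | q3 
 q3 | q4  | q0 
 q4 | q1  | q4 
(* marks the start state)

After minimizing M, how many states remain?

2

Reachable states from the start: {q0,q1,q3,q4}. Unreachable: {q2} — drop them.
Initial partition by acceptance: {q0,q4} | {q1,q3}.
The partition is now stable with 2 blocks: {q0,q4} | {q1,q3}.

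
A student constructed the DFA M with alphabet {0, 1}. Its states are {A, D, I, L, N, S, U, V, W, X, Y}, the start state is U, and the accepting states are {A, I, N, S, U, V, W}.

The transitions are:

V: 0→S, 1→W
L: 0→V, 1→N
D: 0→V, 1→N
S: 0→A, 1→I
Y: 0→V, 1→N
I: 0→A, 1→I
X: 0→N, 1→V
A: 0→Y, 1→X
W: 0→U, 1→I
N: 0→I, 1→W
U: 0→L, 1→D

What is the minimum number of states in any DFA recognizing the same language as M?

Initial partition by acceptance: {A,I,N,S,U,V,W} | {D,L,X,Y}.
On input 0, block {A,I,N,S,U,V,W} splits into {I,N,S,V,W} and {A,U}.
Split {I,N,S,V,W} by δ(·,0) → {I,S,W} and {N,V}.
No further refinement is possible. Final partition (4 blocks): {I,S,W} | {D,L,X,Y} | {A,U} | {N,V}.

4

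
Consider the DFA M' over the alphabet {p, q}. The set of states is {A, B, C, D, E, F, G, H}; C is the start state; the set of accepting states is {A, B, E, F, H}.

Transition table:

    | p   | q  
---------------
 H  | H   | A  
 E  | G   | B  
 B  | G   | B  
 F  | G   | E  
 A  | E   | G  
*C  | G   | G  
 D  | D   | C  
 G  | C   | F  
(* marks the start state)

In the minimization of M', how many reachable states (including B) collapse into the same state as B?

3

First remove the unreachable states {A,D,H}; 5 states remain.
Start with accepting vs non-accepting: {B,E,F} | {C,G}.
Split {C,G} by δ(·,q) → {C} and {G}.
No further refinement is possible. Final partition (3 blocks): {B,E,F} | {C} | {G}.
The equivalence class containing B is {B,E,F}, of size 3.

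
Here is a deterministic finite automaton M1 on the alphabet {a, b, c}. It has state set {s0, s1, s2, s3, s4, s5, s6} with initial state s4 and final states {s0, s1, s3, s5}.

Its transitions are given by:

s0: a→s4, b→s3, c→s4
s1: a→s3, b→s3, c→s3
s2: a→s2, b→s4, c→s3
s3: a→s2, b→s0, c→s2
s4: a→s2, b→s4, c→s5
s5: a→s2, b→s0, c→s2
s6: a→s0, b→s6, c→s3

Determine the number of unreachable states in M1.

BFS from s4 reaches {s0, s2, s3, s4, s5}; the 2 state(s) s1, s6 are never visited.

2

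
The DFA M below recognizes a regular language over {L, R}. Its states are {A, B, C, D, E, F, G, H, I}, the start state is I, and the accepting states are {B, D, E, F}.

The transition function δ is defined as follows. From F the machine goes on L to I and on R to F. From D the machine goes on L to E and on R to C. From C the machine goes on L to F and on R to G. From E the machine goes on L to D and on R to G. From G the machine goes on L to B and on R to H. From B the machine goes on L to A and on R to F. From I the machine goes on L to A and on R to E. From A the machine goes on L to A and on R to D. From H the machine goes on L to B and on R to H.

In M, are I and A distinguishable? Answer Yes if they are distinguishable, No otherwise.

Start with accepting vs non-accepting: {B,D,E,F} | {A,C,G,H,I}.
On input L, block {B,D,E,F} splits into {B,F} and {D,E}.
Split {A,C,G,H,I} by δ(·,L) → {C,G,H} and {A,I}.
No further refinement is possible. Final partition (4 blocks): {B,F} | {C,G,H} | {D,E} | {A,I}.
I and A lie in the same block of the stable partition, so they are equivalent — no string distinguishes them.

No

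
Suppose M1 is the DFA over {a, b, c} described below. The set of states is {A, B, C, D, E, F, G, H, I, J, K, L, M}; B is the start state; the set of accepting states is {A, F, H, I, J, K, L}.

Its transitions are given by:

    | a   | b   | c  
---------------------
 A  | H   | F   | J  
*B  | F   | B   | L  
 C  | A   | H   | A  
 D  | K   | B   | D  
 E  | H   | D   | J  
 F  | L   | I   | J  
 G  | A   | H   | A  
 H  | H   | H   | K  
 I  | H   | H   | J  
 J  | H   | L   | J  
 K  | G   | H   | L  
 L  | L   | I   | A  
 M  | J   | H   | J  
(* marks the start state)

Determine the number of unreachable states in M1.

4

BFS from B reaches {A, B, F, G, H, I, J, K, L}; the 4 state(s) C, D, E, M are never visited.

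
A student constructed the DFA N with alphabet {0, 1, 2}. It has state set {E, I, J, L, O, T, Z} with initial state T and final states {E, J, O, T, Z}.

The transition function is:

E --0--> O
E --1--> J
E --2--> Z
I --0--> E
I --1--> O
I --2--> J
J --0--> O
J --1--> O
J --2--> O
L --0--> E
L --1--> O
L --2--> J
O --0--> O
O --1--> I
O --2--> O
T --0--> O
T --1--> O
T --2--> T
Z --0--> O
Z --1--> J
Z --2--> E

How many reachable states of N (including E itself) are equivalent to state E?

2

States {L} cannot be reached from the start state, so discard them.
Initial partition by acceptance: {E,J,O,T,Z} | {I}.
Split {E,J,O,T,Z} by δ(·,1) → {E,J,T,Z} and {O}.
On input 1, block {E,J,T,Z} splits into {J,T} and {E,Z}.
Split {J,T} by δ(·,2) → {T} and {J}.
The partition is now stable with 5 blocks: {T} | {I} | {O} | {E,Z} | {J}.
The equivalence class containing E is {E,Z}, of size 2.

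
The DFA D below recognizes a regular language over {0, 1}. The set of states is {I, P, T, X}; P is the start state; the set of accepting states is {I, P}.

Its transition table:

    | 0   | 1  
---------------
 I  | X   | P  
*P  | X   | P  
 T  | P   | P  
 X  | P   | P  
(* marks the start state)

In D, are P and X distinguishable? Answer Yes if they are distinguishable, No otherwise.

States {I,T} cannot be reached from the start state, so discard them.
P0 = {P} | {X}.
The partition is now stable with 2 blocks: {P} | {X}.
P and X end up in different blocks, so they are distinguishable. For instance, the string 'ε' is accepted from only P.

Yes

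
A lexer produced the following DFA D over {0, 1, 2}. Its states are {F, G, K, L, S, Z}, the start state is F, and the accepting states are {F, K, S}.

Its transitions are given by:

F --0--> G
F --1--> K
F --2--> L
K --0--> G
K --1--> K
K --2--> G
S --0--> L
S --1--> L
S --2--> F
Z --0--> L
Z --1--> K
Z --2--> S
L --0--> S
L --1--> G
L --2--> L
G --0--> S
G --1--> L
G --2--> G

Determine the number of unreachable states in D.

No path from F leads to Z; the other 5 states are all reachable.

1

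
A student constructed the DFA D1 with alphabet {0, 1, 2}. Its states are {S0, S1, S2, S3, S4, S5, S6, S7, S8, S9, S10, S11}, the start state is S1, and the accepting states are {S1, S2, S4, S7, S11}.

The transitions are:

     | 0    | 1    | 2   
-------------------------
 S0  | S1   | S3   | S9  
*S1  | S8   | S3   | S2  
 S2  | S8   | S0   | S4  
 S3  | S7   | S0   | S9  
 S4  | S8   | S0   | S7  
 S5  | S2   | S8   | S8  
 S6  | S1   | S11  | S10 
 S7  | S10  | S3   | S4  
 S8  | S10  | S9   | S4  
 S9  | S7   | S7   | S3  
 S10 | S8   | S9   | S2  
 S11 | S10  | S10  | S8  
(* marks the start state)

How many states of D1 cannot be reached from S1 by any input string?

3

BFS from S1 reaches {S0, S1, S2, S3, S4, S7, S8, S9, S10}; the 3 state(s) S5, S6, S11 are never visited.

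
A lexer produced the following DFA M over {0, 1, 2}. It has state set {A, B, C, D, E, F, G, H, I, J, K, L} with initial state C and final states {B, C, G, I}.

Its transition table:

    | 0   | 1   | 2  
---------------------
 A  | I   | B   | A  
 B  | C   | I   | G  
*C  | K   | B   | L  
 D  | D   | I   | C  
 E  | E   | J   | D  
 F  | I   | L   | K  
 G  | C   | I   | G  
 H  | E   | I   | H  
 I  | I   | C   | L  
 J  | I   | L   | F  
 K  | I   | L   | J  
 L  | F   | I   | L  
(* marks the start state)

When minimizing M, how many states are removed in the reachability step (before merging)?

Starting at C and following transitions, the reachable set is {B, C, F, G, I, J, K, L}. That leaves A, D, E, H unreachable — 4 in total.

4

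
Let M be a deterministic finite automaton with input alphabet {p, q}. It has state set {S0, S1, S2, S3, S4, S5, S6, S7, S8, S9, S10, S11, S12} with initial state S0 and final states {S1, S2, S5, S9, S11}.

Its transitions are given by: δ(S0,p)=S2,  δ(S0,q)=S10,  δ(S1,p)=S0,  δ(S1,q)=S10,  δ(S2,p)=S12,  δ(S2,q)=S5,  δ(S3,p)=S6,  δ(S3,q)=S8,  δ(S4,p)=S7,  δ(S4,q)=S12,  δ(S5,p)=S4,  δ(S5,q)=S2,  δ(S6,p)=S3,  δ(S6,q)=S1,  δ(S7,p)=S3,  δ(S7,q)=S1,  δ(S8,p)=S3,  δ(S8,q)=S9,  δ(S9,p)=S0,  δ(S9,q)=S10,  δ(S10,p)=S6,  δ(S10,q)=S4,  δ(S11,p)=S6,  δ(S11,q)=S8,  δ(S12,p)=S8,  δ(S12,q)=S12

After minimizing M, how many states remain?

Reachable states from the start: {S0,S1,S2,S3,S4,S5,S6,S7,S8,S9,S10,S12}. Unreachable: {S11} — drop them.
P0 = {S1,S2,S5,S9} | {S0,S3,S4,S6,S7,S8,S10,S12}.
On input q, block {S1,S2,S5,S9} splits into {S1,S9} and {S2,S5}.
Split {S0,S3,S4,S6,S7,S8,S10,S12} by δ(·,p) → {S3,S4,S6,S7,S8,S10,S12} and {S0}.
Split {S3,S4,S6,S7,S8,S10,S12} by δ(·,q) → {S3,S4,S10,S12} and {S6,S7,S8}.
Split {S3,S4,S10,S12} by δ(·,q) → {S4,S10,S12} and {S3}.
The partition is now stable with 6 blocks: {S1,S9} | {S4,S10,S12} | {S2,S5} | {S0} | {S6,S7,S8} | {S3}.

6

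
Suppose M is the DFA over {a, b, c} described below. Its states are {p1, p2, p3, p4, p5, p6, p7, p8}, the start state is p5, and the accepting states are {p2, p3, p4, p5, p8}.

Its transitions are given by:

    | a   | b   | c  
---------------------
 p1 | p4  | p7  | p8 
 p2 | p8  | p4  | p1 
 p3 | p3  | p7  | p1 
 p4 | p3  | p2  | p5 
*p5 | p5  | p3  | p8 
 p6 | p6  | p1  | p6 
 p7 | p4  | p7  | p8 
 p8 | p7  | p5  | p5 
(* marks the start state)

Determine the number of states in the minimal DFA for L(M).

States {p6} cannot be reached from the start state, so discard them.
P0 = {p2,p3,p4,p5,p8} | {p1,p7}.
Split {p2,p3,p4,p5,p8} by δ(·,a) → {p2,p3,p4,p5} and {p8}.
Refine {p2,p3,p4,p5} on symbol a: members go to different blocks, giving {p3,p4,p5} and {p2}.
Split {p3,p4,p5} by δ(·,b) → {p3} and {p4} and {p5}.
The partition is now stable with 6 blocks: {p3} | {p1,p7} | {p8} | {p2} | {p4} | {p5}.

6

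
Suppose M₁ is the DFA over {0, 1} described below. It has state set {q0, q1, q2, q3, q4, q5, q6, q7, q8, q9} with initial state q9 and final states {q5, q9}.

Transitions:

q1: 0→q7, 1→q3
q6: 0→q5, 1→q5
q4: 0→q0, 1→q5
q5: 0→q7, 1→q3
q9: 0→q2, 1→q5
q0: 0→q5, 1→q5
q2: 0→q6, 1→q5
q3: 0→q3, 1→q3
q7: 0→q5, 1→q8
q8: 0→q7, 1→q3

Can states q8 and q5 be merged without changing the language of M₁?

No

First remove the unreachable states {q0,q1,q4}; 7 states remain.
Initial partition by acceptance: {q5,q9} | {q2,q3,q6,q7,q8}.
Refine {q5,q9} on symbol 1: members go to different blocks, giving {q5} and {q9}.
On input 0, block {q2,q3,q6,q7,q8} splits into {q2,q3,q8} and {q6,q7}.
On input 0, block {q2,q3,q8} splits into {q2,q8} and {q3}.
Split {q2,q8} by δ(·,1) → {q2} and {q8}.
Split {q6,q7} by δ(·,1) → {q6} and {q7}.
No further refinement is possible. Final partition (7 blocks): {q5} | {q2} | {q9} | {q6} | {q3} | {q8} | {q7}.
q8 and q5 end up in different blocks, so they are distinguishable. For instance, the string 'ε' is accepted from only q5.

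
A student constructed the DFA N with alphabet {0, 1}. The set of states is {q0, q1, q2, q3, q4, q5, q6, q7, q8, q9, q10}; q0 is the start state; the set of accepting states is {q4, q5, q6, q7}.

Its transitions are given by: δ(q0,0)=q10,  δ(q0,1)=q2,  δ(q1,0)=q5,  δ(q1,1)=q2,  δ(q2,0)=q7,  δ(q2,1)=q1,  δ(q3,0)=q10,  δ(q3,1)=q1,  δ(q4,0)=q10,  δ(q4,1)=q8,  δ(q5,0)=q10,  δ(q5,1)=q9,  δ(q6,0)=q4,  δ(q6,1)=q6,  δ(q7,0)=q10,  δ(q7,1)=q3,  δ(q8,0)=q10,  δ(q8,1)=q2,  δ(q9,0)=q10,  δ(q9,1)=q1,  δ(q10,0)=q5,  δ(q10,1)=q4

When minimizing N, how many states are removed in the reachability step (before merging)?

No path from q0 leads to q6; the other 10 states are all reachable.

1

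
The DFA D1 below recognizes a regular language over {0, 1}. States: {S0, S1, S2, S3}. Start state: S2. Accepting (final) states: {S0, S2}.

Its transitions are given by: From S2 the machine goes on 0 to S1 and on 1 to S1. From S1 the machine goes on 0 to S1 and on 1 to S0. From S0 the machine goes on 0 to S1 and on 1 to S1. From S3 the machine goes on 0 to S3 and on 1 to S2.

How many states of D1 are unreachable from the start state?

No path from S2 leads to S3; the other 3 states are all reachable.

1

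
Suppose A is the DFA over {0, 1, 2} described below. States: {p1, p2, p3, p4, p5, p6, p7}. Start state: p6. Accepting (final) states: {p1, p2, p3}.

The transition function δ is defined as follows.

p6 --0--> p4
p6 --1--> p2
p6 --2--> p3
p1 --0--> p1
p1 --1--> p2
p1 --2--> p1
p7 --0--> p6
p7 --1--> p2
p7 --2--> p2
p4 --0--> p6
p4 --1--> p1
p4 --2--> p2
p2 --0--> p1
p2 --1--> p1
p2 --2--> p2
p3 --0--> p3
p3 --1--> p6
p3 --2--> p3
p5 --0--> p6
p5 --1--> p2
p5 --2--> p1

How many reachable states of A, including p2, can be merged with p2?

2

States {p5,p7} cannot be reached from the start state, so discard them.
Start with accepting vs non-accepting: {p1,p2,p3} | {p4,p6}.
Refine {p1,p2,p3} on symbol 1: members go to different blocks, giving {p1,p2} and {p3}.
Split {p4,p6} by δ(·,2) → {p4} and {p6}.
The partition is now stable with 4 blocks: {p1,p2} | {p4} | {p3} | {p6}.
State p2 belongs to the block {p1,p2}, which has 2 states.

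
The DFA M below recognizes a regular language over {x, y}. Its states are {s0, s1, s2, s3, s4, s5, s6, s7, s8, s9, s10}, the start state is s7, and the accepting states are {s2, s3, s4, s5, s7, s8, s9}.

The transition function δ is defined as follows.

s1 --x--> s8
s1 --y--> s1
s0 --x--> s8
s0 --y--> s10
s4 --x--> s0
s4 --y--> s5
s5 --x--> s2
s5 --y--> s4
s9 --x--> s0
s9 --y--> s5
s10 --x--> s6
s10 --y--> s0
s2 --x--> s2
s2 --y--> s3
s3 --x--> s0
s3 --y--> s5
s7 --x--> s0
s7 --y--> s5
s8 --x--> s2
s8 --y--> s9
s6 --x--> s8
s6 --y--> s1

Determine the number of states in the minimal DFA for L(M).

All states are reachable from the start state.
Start with accepting vs non-accepting: {s2,s3,s4,s5,s7,s8,s9} | {s0,s1,s6,s10}.
On input x, block {s2,s3,s4,s5,s7,s8,s9} splits into {s3,s4,s7,s9} and {s2,s5,s8}.
Split {s0,s1,s6,s10} by δ(·,x) → {s0,s1,s6} and {s10}.
Refine {s0,s1,s6} on symbol y: members go to different blocks, giving {s1,s6} and {s0}.
The partition is now stable with 5 blocks: {s3,s4,s7,s9} | {s1,s6} | {s2,s5,s8} | {s10} | {s0}.

5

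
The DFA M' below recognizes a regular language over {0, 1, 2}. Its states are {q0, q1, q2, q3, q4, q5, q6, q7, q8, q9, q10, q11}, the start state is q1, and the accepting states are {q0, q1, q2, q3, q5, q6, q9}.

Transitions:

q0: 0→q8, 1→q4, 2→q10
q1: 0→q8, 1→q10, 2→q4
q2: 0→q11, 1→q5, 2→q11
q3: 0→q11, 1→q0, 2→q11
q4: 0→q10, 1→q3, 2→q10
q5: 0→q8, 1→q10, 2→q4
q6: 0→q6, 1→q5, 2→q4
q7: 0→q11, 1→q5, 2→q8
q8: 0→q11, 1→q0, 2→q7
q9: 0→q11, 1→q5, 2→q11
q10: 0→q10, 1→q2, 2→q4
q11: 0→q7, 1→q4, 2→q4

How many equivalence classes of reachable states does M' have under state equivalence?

Reachable states from the start: {q0,q1,q2,q3,q4,q5,q7,q8,q10,q11}. Unreachable: {q6,q9} — drop them.
Initial partition by acceptance: {q0,q1,q2,q3,q5} | {q4,q7,q8,q10,q11}.
On input 1, block {q0,q1,q2,q3,q5} splits into {q0,q1,q5} and {q2,q3}.
On input 1, block {q4,q7,q8,q10,q11} splits into {q4,q10} and {q7,q8} and {q11}.
The partition is now stable with 5 blocks: {q0,q1,q5} | {q4,q10} | {q2,q3} | {q7,q8} | {q11}.

5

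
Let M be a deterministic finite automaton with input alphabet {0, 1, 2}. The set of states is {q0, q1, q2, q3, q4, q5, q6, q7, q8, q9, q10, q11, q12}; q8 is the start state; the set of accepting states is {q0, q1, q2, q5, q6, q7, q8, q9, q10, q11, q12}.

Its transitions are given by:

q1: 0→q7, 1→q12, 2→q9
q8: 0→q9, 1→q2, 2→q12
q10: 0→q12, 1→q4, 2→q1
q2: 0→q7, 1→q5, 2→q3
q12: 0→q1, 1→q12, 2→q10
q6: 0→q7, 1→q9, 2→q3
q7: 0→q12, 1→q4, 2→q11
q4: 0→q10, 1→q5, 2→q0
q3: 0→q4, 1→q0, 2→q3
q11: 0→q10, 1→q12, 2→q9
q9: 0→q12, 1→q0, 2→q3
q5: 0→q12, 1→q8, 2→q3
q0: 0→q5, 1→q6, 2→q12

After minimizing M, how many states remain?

Initial partition by acceptance: {q0,q1,q2,q5,q6,q7,q8,q9,q10,q11,q12} | {q3,q4}.
Split {q0,q1,q2,q5,q6,q7,q8,q9,q10,q11,q12} by δ(·,1) → {q0,q1,q2,q5,q6,q8,q9,q11,q12} and {q7,q10}.
Split {q0,q1,q2,q5,q6,q8,q9,q11,q12} by δ(·,0) → {q0,q5,q8,q9,q12} and {q1,q2,q6,q11}.
Refine {q0,q5,q8,q9,q12} on symbol 0: members go to different blocks, giving {q0,q5,q8,q9} and {q12}.
Split {q0,q5,q8,q9} by δ(·,0) → {q0,q8} and {q5,q9}.
Refine {q3,q4} on symbol 0: members go to different blocks, giving {q3} and {q4}.
Split {q1,q2,q6,q11} by δ(·,1) → {q1,q11} and {q2,q6}.
The partition is now stable with 8 blocks: {q0,q8} | {q3} | {q7,q10} | {q1,q11} | {q12} | {q5,q9} | {q4} | {q2,q6}.

8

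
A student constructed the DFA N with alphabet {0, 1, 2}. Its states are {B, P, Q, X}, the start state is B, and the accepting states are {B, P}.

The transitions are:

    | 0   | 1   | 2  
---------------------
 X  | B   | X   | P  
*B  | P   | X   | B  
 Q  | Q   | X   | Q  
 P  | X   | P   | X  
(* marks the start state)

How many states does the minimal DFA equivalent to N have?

First remove the unreachable states {Q}; 3 states remain.
P0 = {B,P} | {X}.
Refine {B,P} on symbol 0: members go to different blocks, giving {P} and {B}.
No further refinement is possible. Final partition (3 blocks): {P} | {X} | {B}.

3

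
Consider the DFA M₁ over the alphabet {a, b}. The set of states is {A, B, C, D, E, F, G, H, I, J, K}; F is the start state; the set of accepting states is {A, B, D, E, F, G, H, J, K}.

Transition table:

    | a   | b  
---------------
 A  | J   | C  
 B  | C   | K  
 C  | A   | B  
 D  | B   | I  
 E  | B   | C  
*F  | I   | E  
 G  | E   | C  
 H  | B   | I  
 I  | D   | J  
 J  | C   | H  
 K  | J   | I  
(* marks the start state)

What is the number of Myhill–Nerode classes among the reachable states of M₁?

States {G} cannot be reached from the start state, so discard them.
Start with accepting vs non-accepting: {A,B,D,E,F,H,J,K} | {C,I}.
Refine {A,B,D,E,F,H,J,K} on symbol a: members go to different blocks, giving {A,D,E,H,K} and {B,F,J}.
The partition is now stable with 3 blocks: {A,D,E,H,K} | {C,I} | {B,F,J}.

3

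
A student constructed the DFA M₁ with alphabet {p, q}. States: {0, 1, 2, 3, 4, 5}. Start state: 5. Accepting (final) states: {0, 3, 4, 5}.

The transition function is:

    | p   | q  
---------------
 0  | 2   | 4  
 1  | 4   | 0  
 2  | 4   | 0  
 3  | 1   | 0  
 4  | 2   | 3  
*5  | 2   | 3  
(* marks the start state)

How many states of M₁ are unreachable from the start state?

0

A breadth-first search from the start state visits every state.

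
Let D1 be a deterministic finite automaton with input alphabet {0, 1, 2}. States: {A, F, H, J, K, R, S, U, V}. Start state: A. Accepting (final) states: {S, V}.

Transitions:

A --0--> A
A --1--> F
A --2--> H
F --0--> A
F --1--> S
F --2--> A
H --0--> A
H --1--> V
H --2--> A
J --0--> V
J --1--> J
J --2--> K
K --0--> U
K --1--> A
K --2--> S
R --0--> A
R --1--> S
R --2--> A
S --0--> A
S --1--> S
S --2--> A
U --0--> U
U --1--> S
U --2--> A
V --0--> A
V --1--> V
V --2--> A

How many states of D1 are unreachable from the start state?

4

Starting at A and following transitions, the reachable set is {A, F, H, S, V}. That leaves J, K, R, U unreachable — 4 in total.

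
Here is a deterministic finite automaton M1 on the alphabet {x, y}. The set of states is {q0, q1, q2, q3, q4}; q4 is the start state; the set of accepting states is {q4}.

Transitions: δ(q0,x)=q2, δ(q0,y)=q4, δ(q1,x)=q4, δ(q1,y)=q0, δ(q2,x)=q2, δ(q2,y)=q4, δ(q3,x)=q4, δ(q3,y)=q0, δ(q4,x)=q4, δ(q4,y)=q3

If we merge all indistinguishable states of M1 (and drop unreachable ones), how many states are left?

3

First remove the unreachable states {q1}; 4 states remain.
P0 = {q4} | {q0,q2,q3}.
Refine {q0,q2,q3} on symbol x: members go to different blocks, giving {q0,q2} and {q3}.
Stable partition: {q4} | {q0,q2} | {q3} — 3 equivalence classes.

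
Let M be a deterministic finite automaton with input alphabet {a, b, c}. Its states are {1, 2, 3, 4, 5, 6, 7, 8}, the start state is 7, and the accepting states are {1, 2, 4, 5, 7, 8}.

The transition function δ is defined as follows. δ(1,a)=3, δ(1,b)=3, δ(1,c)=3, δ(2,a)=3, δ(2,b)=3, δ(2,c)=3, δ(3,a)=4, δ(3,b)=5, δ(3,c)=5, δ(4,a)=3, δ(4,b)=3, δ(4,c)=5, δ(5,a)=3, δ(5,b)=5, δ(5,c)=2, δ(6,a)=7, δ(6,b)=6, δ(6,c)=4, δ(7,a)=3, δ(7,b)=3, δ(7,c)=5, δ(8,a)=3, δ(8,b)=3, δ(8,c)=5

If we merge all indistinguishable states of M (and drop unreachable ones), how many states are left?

First remove the unreachable states {1,6,8}; 5 states remain.
Start with accepting vs non-accepting: {2,4,5,7} | {3}.
Refine {2,4,5,7} on symbol b: members go to different blocks, giving {2,4,7} and {5}.
Split {2,4,7} by δ(·,c) → {4,7} and {2}.
No further refinement is possible. Final partition (4 blocks): {4,7} | {3} | {5} | {2}.

4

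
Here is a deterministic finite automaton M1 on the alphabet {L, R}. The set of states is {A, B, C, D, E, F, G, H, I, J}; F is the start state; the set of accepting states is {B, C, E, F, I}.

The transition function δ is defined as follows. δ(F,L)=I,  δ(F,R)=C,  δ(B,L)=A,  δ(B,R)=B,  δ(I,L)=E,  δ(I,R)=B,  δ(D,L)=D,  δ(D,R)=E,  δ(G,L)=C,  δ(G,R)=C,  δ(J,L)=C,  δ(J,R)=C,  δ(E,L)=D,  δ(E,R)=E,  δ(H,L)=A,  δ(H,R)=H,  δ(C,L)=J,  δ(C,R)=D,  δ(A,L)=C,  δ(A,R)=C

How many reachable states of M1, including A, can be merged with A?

2

States {G,H} cannot be reached from the start state, so discard them.
P0 = {B,C,E,F,I} | {A,D,J}.
Split {B,C,E,F,I} by δ(·,L) → {B,C,E} and {F,I}.
Split {B,C,E} by δ(·,R) → {B,E} and {C}.
Split {A,D,J} by δ(·,L) → {A,J} and {D}.
Refine {B,E} on symbol L: members go to different blocks, giving {B} and {E}.
On input L, block {F,I} splits into {F} and {I}.
The partition is now stable with 7 blocks: {B} | {A,J} | {F} | {C} | {D} | {E} | {I}.
State A belongs to the block {A,J}, which has 2 states.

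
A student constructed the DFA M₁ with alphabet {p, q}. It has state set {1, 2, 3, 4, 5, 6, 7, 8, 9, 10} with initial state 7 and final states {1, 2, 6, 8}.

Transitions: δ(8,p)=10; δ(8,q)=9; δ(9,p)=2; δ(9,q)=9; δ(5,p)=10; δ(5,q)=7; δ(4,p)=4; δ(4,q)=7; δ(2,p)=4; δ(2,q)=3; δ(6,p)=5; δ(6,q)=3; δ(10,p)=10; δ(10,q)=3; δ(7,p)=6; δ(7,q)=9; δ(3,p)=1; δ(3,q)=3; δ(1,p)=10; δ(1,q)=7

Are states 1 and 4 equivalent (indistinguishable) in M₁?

Reachable states from the start: {1,2,3,4,5,6,7,9,10}. Unreachable: {8} — drop them.
Start with accepting vs non-accepting: {1,2,6} | {3,4,5,7,9,10}.
Split {3,4,5,7,9,10} by δ(·,p) → {3,7,9} and {4,5,10}.
No further refinement is possible. Final partition (3 blocks): {1,2,6} | {3,7,9} | {4,5,10}.
1 and 4 end up in different blocks, so they are distinguishable. For instance, the string 'ε' is accepted from only 1.

No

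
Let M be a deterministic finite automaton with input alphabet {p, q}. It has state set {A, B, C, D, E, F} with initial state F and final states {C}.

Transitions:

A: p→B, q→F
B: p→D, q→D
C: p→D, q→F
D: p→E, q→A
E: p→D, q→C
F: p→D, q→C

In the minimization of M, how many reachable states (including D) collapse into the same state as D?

1

All states are reachable from the start state.
P0 = {C} | {A,B,D,E,F}.
On input q, block {A,B,D,E,F} splits into {A,B,D} and {E,F}.
Refine {A,B,D} on symbol p: members go to different blocks, giving {A,B} and {D}.
Refine {A,B} on symbol p: members go to different blocks, giving {A} and {B}.
Stable partition: {C} | {A} | {E,F} | {D} | {B} — 5 equivalence classes.
The equivalence class containing D is {D}, of size 1.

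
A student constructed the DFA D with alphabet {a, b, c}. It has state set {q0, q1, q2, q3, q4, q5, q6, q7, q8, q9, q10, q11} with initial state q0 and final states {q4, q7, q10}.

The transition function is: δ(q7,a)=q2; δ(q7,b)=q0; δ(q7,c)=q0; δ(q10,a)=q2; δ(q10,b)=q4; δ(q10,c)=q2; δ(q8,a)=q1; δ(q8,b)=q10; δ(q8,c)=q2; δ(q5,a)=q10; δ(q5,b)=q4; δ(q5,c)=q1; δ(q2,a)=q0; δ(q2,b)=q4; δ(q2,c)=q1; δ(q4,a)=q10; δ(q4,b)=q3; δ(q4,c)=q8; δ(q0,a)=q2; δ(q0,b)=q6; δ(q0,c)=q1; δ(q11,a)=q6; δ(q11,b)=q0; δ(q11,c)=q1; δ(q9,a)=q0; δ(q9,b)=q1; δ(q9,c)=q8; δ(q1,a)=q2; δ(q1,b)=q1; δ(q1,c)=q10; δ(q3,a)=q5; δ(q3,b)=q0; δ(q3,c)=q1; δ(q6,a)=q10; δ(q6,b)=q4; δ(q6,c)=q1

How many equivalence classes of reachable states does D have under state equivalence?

8

States {q7,q9,q11} cannot be reached from the start state, so discard them.
Initial partition by acceptance: {q4,q10} | {q0,q1,q2,q3,q5,q6,q8}.
On input a, block {q4,q10} splits into {q4} and {q10}.
Refine {q0,q1,q2,q3,q5,q6,q8} on symbol a: members go to different blocks, giving {q0,q1,q2,q3,q8} and {q5,q6}.
On input a, block {q0,q1,q2,q3,q8} splits into {q0,q1,q2,q8} and {q3}.
Refine {q0,q1,q2,q8} on symbol b: members go to different blocks, giving {q0} and {q1} and {q2} and {q8}.
Stable partition: {q4} | {q0} | {q10} | {q5,q6} | {q3} | {q1} | {q2} | {q8} — 8 equivalence classes.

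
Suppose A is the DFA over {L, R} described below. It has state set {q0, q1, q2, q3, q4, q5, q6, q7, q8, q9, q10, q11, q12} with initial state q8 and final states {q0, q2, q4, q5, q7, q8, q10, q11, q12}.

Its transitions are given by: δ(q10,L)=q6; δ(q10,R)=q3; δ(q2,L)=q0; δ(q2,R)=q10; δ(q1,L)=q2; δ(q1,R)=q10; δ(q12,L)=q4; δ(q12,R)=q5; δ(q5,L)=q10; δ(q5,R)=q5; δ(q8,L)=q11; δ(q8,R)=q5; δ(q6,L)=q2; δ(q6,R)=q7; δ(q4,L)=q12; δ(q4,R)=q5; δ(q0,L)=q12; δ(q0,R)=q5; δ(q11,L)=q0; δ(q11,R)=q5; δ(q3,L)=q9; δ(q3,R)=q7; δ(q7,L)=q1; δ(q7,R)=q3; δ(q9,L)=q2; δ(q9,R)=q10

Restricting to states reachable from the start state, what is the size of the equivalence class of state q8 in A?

5

Start with accepting vs non-accepting: {q0,q2,q4,q5,q7,q8,q10,q11,q12} | {q1,q3,q6,q9}.
Split {q0,q2,q4,q5,q7,q8,q10,q11,q12} by δ(·,L) → {q0,q2,q4,q5,q8,q11,q12} and {q7,q10}.
On input L, block {q0,q2,q4,q5,q8,q11,q12} splits into {q0,q2,q4,q8,q11,q12} and {q5}.
Refine {q0,q2,q4,q8,q11,q12} on symbol R: members go to different blocks, giving {q0,q4,q8,q11,q12} and {q2}.
On input L, block {q1,q3,q6,q9} splits into {q1,q6,q9} and {q3}.
No further refinement is possible. Final partition (6 blocks): {q0,q4,q8,q11,q12} | {q1,q6,q9} | {q7,q10} | {q5} | {q2} | {q3}.
State q8 belongs to the block {q0,q4,q8,q11,q12}, which has 5 states.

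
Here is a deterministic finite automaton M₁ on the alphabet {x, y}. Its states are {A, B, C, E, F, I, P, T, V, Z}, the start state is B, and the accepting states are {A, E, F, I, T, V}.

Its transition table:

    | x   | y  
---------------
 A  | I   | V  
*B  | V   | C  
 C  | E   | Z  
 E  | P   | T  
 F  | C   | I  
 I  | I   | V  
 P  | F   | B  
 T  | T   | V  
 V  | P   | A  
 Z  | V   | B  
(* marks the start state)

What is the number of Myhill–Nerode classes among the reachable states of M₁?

3

P0 = {A,E,F,I,T,V} | {B,C,P,Z}.
On input x, block {A,E,F,I,T,V} splits into {A,I,T} and {E,F,V}.
Stable partition: {A,I,T} | {B,C,P,Z} | {E,F,V} — 3 equivalence classes.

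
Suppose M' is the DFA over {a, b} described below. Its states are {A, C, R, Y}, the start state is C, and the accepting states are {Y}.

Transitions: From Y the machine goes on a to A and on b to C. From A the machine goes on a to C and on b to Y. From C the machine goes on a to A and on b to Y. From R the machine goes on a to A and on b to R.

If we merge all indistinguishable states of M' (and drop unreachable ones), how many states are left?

First remove the unreachable states {R}; 3 states remain.
Initial partition by acceptance: {Y} | {A,C}.
The partition is now stable with 2 blocks: {Y} | {A,C}.

2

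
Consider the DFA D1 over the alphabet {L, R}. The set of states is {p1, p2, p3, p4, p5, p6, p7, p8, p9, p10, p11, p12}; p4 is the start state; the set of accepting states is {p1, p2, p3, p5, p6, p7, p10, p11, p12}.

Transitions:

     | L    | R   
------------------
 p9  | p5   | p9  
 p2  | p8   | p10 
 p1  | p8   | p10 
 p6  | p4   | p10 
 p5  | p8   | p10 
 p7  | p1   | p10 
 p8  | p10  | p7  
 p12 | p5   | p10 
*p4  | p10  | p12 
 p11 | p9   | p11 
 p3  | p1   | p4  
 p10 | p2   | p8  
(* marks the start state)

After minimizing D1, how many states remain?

First remove the unreachable states {p3,p6,p9,p11}; 8 states remain.
Start with accepting vs non-accepting: {p1,p2,p5,p7,p10,p12} | {p4,p8}.
On input L, block {p1,p2,p5,p7,p10,p12} splits into {p1,p2,p5} and {p7,p10,p12}.
Split {p7,p10,p12} by δ(·,R) → {p7,p12} and {p10}.
The partition is now stable with 4 blocks: {p1,p2,p5} | {p4,p8} | {p7,p12} | {p10}.

4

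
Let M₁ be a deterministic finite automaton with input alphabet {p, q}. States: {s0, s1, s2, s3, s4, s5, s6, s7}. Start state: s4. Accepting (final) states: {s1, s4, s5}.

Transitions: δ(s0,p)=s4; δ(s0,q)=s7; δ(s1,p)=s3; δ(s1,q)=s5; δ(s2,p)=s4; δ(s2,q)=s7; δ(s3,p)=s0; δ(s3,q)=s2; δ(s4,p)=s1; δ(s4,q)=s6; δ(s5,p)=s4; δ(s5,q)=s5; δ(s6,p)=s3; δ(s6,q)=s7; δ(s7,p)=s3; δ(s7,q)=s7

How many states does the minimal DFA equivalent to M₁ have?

P0 = {s1,s4,s5} | {s0,s2,s3,s6,s7}.
Refine {s1,s4,s5} on symbol p: members go to different blocks, giving {s4,s5} and {s1}.
On input p, block {s4,s5} splits into {s4} and {s5}.
Refine {s0,s2,s3,s6,s7} on symbol p: members go to different blocks, giving {s3,s6,s7} and {s0,s2}.
Split {s3,s6,s7} by δ(·,p) → {s6,s7} and {s3}.
Stable partition: {s4} | {s6,s7} | {s1} | {s5} | {s0,s2} | {s3} — 6 equivalence classes.

6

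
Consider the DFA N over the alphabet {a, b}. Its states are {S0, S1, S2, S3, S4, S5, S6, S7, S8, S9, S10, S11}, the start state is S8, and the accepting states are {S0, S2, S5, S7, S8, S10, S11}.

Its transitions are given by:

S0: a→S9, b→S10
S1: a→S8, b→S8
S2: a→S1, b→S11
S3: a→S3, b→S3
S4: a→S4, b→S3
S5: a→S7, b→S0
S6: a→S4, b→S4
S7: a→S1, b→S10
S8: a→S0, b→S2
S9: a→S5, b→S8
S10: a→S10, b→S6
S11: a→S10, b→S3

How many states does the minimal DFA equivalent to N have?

Start with accepting vs non-accepting: {S0,S2,S5,S7,S8,S10,S11} | {S1,S3,S4,S6,S9}.
On input a, block {S0,S2,S5,S7,S8,S10,S11} splits into {S5,S8,S10,S11} and {S0,S2,S7}.
Split {S5,S8,S10,S11} by δ(·,a) → {S5,S8} and {S10,S11}.
Refine {S1,S3,S4,S6,S9} on symbol a: members go to different blocks, giving {S3,S4,S6} and {S1,S9}.
The partition is now stable with 5 blocks: {S5,S8} | {S3,S4,S6} | {S0,S2,S7} | {S10,S11} | {S1,S9}.

5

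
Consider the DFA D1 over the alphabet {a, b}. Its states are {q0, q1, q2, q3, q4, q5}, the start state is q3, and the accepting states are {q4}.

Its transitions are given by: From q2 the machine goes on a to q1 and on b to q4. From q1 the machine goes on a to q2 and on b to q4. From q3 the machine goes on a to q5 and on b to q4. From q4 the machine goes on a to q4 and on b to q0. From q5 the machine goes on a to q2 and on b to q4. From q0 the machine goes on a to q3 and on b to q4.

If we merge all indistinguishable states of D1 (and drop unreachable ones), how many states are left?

2

Every state is reachable, so we keep all 6.
P0 = {q4} | {q0,q1,q2,q3,q5}.
Stable partition: {q4} | {q0,q1,q2,q3,q5} — 2 equivalence classes.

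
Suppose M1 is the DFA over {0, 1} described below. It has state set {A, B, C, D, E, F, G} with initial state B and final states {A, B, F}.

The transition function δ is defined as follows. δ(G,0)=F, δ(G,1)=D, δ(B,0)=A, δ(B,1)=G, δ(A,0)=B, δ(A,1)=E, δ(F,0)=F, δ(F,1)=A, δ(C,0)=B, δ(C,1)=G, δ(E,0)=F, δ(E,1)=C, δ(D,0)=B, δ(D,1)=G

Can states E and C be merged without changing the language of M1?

Every state is reachable, so we keep all 7.
Start with accepting vs non-accepting: {A,B,F} | {C,D,E,G}.
Refine {A,B,F} on symbol 1: members go to different blocks, giving {A,B} and {F}.
Refine {C,D,E,G} on symbol 0: members go to different blocks, giving {C,D} and {E,G}.
Stable partition: {A,B} | {C,D} | {F} | {E,G} — 4 equivalence classes.
E and C end up in different blocks, so they are distinguishable. For instance, the string '01' is accepted from only E.

No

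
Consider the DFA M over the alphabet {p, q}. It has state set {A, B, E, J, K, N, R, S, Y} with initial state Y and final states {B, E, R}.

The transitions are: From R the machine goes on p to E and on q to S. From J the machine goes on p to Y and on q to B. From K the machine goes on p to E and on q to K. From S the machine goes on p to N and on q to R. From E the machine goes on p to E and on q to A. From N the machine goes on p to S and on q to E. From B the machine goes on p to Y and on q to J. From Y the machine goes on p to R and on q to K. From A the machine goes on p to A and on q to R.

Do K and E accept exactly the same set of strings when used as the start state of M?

Reachable states from the start: {A,E,K,N,R,S,Y}. Unreachable: {B,J} — drop them.
Start with accepting vs non-accepting: {E,R} | {A,K,N,S,Y}.
Refine {A,K,N,S,Y} on symbol p: members go to different blocks, giving {A,N,S} and {K,Y}.
The partition is now stable with 3 blocks: {E,R} | {A,N,S} | {K,Y}.
K and E end up in different blocks, so they are distinguishable. For instance, the string 'ε' is accepted from only E.

No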